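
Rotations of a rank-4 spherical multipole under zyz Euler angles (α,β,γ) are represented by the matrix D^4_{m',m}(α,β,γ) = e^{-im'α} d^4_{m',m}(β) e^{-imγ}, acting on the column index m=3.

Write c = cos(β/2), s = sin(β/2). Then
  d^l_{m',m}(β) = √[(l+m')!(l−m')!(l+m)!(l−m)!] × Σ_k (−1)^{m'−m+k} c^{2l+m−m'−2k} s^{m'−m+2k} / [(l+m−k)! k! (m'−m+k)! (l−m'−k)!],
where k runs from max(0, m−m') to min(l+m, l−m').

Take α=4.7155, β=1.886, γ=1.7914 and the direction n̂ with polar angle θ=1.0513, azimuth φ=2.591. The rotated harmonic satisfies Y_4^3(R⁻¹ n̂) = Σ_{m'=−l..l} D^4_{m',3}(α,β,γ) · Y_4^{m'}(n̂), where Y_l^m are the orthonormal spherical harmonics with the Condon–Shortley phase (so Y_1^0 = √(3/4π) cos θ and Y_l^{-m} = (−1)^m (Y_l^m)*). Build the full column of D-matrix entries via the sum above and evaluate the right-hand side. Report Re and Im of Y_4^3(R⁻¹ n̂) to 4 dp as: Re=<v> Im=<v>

Re=0.1349 Im=0.3654

Need the full column D^4_{m',3} for m'=−4..4 at α=4.7155, β=1.886, γ=1.7914.
cos(β/2)=0.587363, sin(β/2)=0.809324
d^4_{-4,3}: single k=7 term ⇒ +0.377840;  D = +0.228473+0.300937i
d^4_{-3,3}: k∈[6..7] ⇒ +0.678648 -0.184068 = +0.494580;  D = -0.392984+0.300288i
d^4_{-2,3}: k∈[5..6] ⇒ +0.789798 -0.499835 = +0.289963;  D = -0.176769-0.229850i
d^4_{-1,3}: k∈[4..5] ⇒ +0.675513 -0.769515 = -0.094002;  D = -0.074335+0.057537i
d^4_{0,3}: k∈[3..4] ⇒ +0.438493 -0.832520 = -0.394027;  D = -0.242148-0.310840i
d^4_{1,3}: k∈[2..3] ⇒ +0.213478 -0.675513 = -0.462035;  D = +0.363605-0.285075i
d^4_{2,3}: k∈[1..2] ⇒ +0.073035 -0.415991 = -0.342956;  D = +0.212442+0.269235i
d^4_{3,3}: k∈[0..1] ⇒ +0.014166 -0.188270 = -0.174104;  D = -0.136343+0.108272i
d^4_{4,3}: single k=0 term ⇒ -0.055209;  D = -0.034468-0.043128i
Y_4^{m'}(θ=1.0513,φ=2.591) and Σ D·Y over m':
  (+0.2285+0.3009i)·(-0.1484+0.2028i)  (-0.3930+0.3003i)·(+0.0329-0.4051i)  (-0.1768-0.2299i)·(+0.0827+0.1630i)  (-0.0743+0.0575i)·(+0.2215+0.1360i)  (-0.2421-0.3108i)·(-0.2399+0.0000i)  (+0.3636-0.2851i)·(-0.2215+0.1360i)  (+0.2124+0.2692i)·(+0.0827-0.1630i)  (-0.1363+0.1083i)·(-0.0329-0.4051i)  (-0.0345-0.0431i)·(-0.1484-0.2028i)
Y_4^3(R⁻¹ n̂) = +0.134859+0.365440i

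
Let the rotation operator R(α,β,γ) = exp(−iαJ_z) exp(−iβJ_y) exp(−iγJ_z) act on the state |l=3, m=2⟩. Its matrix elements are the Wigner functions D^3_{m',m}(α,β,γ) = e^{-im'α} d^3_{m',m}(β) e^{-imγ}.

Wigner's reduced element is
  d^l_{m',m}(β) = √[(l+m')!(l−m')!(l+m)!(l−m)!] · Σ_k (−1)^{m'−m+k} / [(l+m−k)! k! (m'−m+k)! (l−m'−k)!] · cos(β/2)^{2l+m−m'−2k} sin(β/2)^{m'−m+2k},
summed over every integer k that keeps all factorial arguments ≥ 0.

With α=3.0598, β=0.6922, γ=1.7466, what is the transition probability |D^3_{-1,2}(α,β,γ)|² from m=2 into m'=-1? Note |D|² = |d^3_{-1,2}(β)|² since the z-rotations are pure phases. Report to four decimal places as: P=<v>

P=0.0369

Split into d^3_{-1,2}(β=0.6922) × two z-phases.
Half-angle: c=0.940703, s=0.339232. N=√(2·24·120·1)=75.894664
k∈{3,4} keeps every argument non-negative
  k=3: (−1)^0·75.8947/(12)·0.9407^3·0.3392^3 = +0.205531
  k=4: (−1)^1·75.8947/(24)·0.9407^1·0.3392^5 = -0.013364
d^3_{-1,2}(0.6922) = +0.205531 -0.013364 = +0.192167
|D^3_{-1,2}|² = |d^3_{-1,2}(β)|² = (+0.192167)² = 0.036928 (the z-rotation phases have unit modulus)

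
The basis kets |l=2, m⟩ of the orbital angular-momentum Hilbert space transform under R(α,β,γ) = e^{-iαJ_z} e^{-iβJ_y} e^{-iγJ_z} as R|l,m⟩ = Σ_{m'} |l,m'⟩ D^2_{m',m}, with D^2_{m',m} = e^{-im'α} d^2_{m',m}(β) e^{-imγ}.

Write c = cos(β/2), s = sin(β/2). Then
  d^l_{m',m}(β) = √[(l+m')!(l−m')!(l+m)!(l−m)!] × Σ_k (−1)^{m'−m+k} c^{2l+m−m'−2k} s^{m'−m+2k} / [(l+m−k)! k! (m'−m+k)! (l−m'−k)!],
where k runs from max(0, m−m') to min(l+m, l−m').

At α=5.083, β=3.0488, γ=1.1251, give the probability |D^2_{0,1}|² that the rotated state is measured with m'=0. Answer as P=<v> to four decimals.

D^2_{0,1}(5.083,3.0488,1.1251) = e^{-i·0·5.083}·d^2_{0,1}(3.0488)·e^{-i·1·1.1251}. Compute d first:
Half-angle: c=0.046380, s=0.998924. N=√(2·2·6·1)=4.898979
k: max(0,(1)−(0))=1 … min(2+(1),2−(0))=2
  k=1: (−1)^0·4.8990/(2)·0.0464^3·0.9989^1 = +0.000244
  k=2: (−1)^1·4.8990/(2)·0.0464^1·0.9989^3 = -0.113240
d^2_{0,1}(3.0488) = +0.000244 -0.113240 = -0.112996
|D^2_{0,1}|² = |d^2_{0,1}(β)|² = (-0.112996)² = 0.012768 (the z-rotation phases have unit modulus)

P=0.0128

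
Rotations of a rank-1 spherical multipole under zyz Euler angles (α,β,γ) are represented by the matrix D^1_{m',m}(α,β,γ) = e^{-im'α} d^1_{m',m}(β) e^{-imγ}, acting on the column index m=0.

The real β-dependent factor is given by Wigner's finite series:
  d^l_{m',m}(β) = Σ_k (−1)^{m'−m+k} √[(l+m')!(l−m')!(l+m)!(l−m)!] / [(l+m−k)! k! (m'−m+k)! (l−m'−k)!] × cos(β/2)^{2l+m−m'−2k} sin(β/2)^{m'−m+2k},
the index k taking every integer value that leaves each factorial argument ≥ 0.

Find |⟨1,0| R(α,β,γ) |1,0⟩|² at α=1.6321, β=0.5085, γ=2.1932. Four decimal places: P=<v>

D^1_{0,0}(1.6321,0.5085,2.1932) = e^{-i·0·1.6321}·d^1_{0,0}(0.5085)·e^{-i·0·2.1932}. Compute d first:
Half-angle: c=0.967852, s=0.251520. N=√(1·1·1·1)=1.000000
Admissible k: 0..1 (factorial args all ≥0)
  k=0: (−1)^0·1.0000/(1)·0.9679^2·0.2515^0 = +0.936738
  k=1: (−1)^1·1.0000/(1)·0.9679^0·0.2515^2 = -0.063262
d^1_{0,0}(0.5085) = +0.936738 -0.063262 = +0.873476
|D^1_{0,0}|² = |d^1_{0,0}(β)|² = (+0.873476)² = 0.762960 (the z-rotation phases have unit modulus)

P=0.7630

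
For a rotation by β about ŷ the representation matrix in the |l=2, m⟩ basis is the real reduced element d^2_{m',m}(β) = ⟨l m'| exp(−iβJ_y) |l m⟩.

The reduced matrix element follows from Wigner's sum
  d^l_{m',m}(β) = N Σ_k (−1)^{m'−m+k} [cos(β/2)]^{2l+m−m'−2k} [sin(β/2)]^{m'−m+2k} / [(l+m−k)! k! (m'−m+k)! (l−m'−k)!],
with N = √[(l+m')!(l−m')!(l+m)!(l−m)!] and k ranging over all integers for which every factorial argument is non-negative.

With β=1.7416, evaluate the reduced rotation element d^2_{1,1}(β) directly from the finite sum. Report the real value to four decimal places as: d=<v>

d^2_{1,1}(β=1.7416) via Wigner's sum:
c=cos(1.7416/2)=0.644215, s=sin(1.7416/2)=0.764845; N=√[6·1·6·1]=6.000000
k: max(0,(1)−(1))=0 … min(2+(1),2−(1))=1
  k=0: (−1)^0·6.0000/(6)·0.6442^4·0.7648^0 = +0.172236
  k=1: (−1)^1·6.0000/(2)·0.6442^2·0.7648^2 = -0.728332
d^2_{1,1}(1.7416) = +0.172236 -0.728332 = -0.556096

d=-0.5561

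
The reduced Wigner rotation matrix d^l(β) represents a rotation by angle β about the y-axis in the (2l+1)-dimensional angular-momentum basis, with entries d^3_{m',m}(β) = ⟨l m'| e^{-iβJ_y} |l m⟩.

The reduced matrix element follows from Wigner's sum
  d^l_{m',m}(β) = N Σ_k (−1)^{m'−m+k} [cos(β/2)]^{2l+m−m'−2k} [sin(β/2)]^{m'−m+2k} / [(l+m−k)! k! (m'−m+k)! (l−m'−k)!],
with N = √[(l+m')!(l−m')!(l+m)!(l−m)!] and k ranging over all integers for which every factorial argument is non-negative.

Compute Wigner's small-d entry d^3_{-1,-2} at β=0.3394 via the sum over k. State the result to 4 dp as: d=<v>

d^3_{-1,-2}(β=0.3394) via Wigner's sum:
With c≡cos(β/2)=0.985635 and s≡sin(β/2)=0.168887, N=[2·24·1·120]^{1/2}=75.894664
Admissible k: 0..1 (factorial args all ≥0)
  k=0: (−1)^1·75.8947/(24)·0.9856^5·0.1689^1 = -0.496795
  k=1: (−1)^2·75.8947/(12)·0.9856^3·0.1689^3 = +0.029172
d^3_{-1,-2}(0.3394) = -0.496795 +0.029172 = -0.467623

d=-0.4676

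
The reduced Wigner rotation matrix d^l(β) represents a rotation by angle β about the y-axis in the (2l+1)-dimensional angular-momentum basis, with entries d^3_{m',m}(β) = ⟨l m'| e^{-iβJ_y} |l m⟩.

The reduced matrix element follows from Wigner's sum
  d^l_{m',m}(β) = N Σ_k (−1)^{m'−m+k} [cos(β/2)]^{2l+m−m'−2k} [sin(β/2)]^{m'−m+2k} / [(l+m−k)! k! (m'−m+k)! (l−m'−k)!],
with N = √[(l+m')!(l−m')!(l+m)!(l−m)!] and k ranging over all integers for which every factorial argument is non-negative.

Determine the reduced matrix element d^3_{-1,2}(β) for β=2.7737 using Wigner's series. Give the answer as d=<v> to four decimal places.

d^3_{-1,2}(β=2.7737) via Wigner's sum:
c=cos(2.7737/2)=0.182911, s=sin(2.7737/2)=0.983130; N=√[2·24·120·1]=75.894664
The bounds max(0,m−m')=3 and min(l+m,l−m')=4 give 2 terms
  k=3: (−1)^0·75.8947/(12)·0.1829^3·0.9831^3 = +0.036777
  k=4: (−1)^1·75.8947/(24)·0.1829^1·0.9831^5 = -0.531243
d^3_{-1,2}(2.7737) = +0.036777 -0.531243 = -0.494465

d=-0.4945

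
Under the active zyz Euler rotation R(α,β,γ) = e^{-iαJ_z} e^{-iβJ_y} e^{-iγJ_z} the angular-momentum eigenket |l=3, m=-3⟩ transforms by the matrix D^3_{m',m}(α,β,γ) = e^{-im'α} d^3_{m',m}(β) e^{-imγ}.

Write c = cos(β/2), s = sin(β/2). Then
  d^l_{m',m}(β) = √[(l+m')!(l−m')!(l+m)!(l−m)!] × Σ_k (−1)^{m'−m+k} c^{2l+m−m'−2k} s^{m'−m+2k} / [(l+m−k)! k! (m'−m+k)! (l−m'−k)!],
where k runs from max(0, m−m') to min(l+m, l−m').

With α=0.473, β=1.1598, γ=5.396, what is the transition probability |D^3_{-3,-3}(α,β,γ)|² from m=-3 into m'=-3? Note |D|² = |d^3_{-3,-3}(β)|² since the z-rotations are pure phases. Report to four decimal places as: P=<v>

P=0.1174

First d^3_{-3,-3}(β=1.1598), then the phase factors e^{-i(-3)α} and e^{-i(-3)γ}:
With c≡cos(β/2)=0.836517 and s≡sin(β/2)=0.547940, N=[1·720·1·720]^{1/2}=720.000000
Admissible k: 0..0 (factorial args all ≥0)
  k=0: (−1)^0·720.0000/(720)·0.8365^6·0.5479^0 = +0.342649
d^3_{-3,-3}(1.1598) = +0.342649
|D^3_{-3,-3}|² = |d^3_{-3,-3}(β)|² = (+0.342649)² = 0.117409 (the z-rotation phases have unit modulus)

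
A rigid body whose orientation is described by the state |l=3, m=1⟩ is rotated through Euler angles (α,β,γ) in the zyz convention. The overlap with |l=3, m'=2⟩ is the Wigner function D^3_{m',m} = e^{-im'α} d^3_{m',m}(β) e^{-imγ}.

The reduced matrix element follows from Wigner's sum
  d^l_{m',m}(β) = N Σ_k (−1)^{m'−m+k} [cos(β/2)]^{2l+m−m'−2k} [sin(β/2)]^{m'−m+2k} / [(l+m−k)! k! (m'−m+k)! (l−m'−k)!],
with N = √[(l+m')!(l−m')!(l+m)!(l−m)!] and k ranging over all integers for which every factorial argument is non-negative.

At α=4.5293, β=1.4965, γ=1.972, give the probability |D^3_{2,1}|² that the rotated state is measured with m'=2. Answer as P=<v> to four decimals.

Split into d^3_{2,1}(β=1.4965) × two z-phases.
Half-angle: c=0.732881, s=0.680357. N=√(120·1·24·2)=75.894664
k: max(0,(1)−(2))=0 … min(3+(1),3−(2))=1
  k=0: (−1)^1·75.8947/(24)·0.7329^5·0.6804^1 = -0.454887
  k=1: (−1)^2·75.8947/(12)·0.7329^3·0.6804^3 = +0.784045
d^3_{2,1}(1.4965) = -0.454887 +0.784045 = +0.329158
|D^3_{2,1}|² = |d^3_{2,1}(β)|² = (+0.329158)² = 0.108345 (the z-rotation phases have unit modulus)

P=0.1083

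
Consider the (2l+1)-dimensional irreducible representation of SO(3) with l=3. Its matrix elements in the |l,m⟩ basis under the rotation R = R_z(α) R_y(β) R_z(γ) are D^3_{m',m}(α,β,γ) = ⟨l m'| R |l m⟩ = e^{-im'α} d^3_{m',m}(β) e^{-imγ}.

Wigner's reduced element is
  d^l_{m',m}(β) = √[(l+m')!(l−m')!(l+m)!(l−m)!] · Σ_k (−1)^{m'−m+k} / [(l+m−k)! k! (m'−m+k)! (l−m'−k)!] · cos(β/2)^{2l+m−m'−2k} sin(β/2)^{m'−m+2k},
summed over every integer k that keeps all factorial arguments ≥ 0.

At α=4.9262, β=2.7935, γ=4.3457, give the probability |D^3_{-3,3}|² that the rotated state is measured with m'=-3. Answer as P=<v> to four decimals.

P=0.8330

D^3_{-3,3}(4.9262,2.7935,4.3457) = e^{-i·-3·4.9262}·d^3_{-3,3}(2.7935)·e^{-i·3·4.3457}. Compute d first:
c=cos(2.7935/2)=0.173169, s=sin(2.7935/2)=0.984892; N=√[1·720·720·1]=720.000000
k: max(0,(3)−(-3))=6 … min(3+(3),3−(-3))=6
  k=6: (−1)^0·720.0000/(720)·0.1732^0·0.9849^6 = +0.912708
d^3_{-3,3}(2.7935) = +0.912708
|D^3_{-3,3}|² = |d^3_{-3,3}(β)|² = (+0.912708)² = 0.833036 (the z-rotation phases have unit modulus)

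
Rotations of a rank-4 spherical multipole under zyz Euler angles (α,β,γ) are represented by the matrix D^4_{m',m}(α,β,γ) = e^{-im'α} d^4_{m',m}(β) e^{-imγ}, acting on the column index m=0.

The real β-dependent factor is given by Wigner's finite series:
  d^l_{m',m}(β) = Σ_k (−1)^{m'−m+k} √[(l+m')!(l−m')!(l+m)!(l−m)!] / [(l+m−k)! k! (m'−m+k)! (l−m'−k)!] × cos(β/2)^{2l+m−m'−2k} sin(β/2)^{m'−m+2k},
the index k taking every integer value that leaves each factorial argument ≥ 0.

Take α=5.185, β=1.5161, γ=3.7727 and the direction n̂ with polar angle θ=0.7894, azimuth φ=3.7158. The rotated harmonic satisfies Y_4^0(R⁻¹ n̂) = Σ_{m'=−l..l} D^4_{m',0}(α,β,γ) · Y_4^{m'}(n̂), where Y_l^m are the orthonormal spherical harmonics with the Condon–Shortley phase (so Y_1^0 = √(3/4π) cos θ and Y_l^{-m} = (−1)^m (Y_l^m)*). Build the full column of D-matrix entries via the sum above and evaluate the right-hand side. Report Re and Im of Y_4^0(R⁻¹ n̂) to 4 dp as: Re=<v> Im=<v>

Re=0.2792 Im=0.0000

Need the full column D^4_{m',0} for m'=−4..4 at α=5.185, β=1.5161, γ=3.7727.
cos(β/2)=0.726178, sin(β/2)=0.687507
d^4_{-4,0}: single k=4 term ⇒ +0.519792;  D = -0.163335+0.493462i
d^4_{-3,0}: k∈[3..4] ⇒ +0.776444 -0.695950 = +0.080494;  D = -0.079555+0.012265i
d^4_{-2,0}: k∈[2..4] ⇒ +0.657558 -1.571702 +0.528286 = -0.385858;  D = +0.225944+0.312787i
d^4_{-1,0}: k∈[1..4] ⇒ +0.327411 -1.760810 +1.578266 -0.235774 = -0.090907;  D = -0.041382+0.080942i
d^4_{0,0}: k∈[0..4] ⇒ +0.077329 -1.109002 +2.236571 -0.890980 +0.049913 = +0.363831;  D = +0.363831+0.000000i
d^4_{1,0}: k∈[0..3] ⇒ -0.327411 +1.760810 -1.578266 +0.235774 = +0.090907;  D = +0.041382+0.080942i
d^4_{2,0}: k∈[0..2] ⇒ +0.657558 -1.571702 +0.528286 = -0.385858;  D = +0.225944-0.312787i
d^4_{3,0}: k∈[0..1] ⇒ -0.776444 +0.695950 = -0.080494;  D = +0.079555+0.012265i
d^4_{4,0}: single k=0 term ⇒ +0.519792;  D = -0.163335-0.493462i
Y_4^{m'}(θ=0.7894,φ=3.7158) and Σ D·Y over m':
  (-0.1633+0.4935i)·(-0.0746-0.0841i)  (-0.0796+0.0123i)·(+0.0477+0.3118i)  (+0.2259+0.3128i)·(+0.1709-0.3801i)  (-0.0414+0.0809i)·(-0.0937+0.0606i)  (+0.3638+0.0000i)·(-0.3459+0.0000i)  (+0.0414+0.0809i)·(+0.0937+0.0606i)  (+0.2259-0.3128i)·(+0.1709+0.3801i)  (+0.0796+0.0123i)·(-0.0477+0.3118i)  (-0.1633-0.4935i)·(-0.0746+0.0841i)
Y_4^0(R⁻¹ n̂) = +0.279229-0.000000i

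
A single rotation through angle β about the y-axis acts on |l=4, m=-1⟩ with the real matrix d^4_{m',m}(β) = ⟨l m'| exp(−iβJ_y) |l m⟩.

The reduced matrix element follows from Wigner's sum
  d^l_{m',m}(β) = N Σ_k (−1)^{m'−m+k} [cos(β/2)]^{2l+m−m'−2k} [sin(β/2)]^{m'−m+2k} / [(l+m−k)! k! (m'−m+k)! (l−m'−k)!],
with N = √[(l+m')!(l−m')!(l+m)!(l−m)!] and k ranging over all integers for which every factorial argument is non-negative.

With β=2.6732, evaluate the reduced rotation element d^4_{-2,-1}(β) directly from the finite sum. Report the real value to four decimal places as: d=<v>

d=0.1409

d^4_{-2,-1}(β=2.6732) via Wigner's sum:
With c≡cos(β/2)=0.232061 and s≡sin(β/2)=0.972701, N=[2·720·6·120]^{1/2}=1018.233765
k∈{1,2,3} keeps every argument non-negative
  k=1: (−1)^0·1018.2338/(240)·0.2321^7·0.9727^1 = +0.000150
  k=2: (−1)^1·1018.2338/(48)·0.2321^5·0.9727^3 = -0.013139
  k=3: (−1)^2·1018.2338/(72)·0.2321^3·0.9727^5 = +0.153894
d^4_{-2,-1}(2.6732) = +0.000150 -0.013139 +0.153894 = +0.140904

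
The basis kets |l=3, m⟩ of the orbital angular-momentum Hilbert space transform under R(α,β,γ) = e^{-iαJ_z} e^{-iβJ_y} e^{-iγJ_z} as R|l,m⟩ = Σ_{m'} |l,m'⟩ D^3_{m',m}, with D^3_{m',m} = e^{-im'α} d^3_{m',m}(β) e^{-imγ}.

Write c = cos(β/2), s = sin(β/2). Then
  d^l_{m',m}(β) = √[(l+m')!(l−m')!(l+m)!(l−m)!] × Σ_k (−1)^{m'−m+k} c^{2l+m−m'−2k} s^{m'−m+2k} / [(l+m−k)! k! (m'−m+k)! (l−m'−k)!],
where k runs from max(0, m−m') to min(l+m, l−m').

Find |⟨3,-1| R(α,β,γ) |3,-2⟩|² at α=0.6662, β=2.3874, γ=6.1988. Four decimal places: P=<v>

P=0.0547

First d^3_{-1,-2}(β=2.3874), then the phase factors e^{-i(-1)α} and e^{-i(-2)γ}:
Half-angle: c=0.368222, s=0.929738. N=√(2·24·1·120)=75.894664
The bounds max(0,m−m')=0 and min(l+m,l−m')=1 give 2 terms
  k=0: (−1)^1·75.8947/(24)·0.3682^5·0.9297^1 = -0.019903
  k=1: (−1)^2·75.8947/(12)·0.3682^3·0.9297^3 = +0.253771
d^3_{-1,-2}(2.3874) = -0.019903 +0.253771 = +0.233868
|D^3_{-1,-2}|² = |d^3_{-1,-2}(β)|² = (+0.233868)² = 0.054694 (the z-rotation phases have unit modulus)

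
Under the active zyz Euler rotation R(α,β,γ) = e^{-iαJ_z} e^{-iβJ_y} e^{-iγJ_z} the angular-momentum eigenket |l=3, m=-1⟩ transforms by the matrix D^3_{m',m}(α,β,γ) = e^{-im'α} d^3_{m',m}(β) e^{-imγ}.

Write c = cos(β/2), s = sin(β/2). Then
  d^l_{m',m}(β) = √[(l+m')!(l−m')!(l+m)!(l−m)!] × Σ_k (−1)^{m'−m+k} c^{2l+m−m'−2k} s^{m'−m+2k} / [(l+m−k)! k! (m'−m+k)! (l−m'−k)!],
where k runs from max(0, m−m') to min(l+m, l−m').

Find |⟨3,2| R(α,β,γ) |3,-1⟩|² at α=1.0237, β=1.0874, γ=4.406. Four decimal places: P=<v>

Split into d^3_{2,-1}(β=1.0874) × two z-phases.
c=cos(1.0874/2)=0.855801, s=sin(1.0874/2)=0.517306; N=√[120·1·2·24]=75.894664
k: max(0,(-1)−(2))=0 … min(3+(-1),3−(2))=1
  k=0: (−1)^3·75.8947/(12)·0.8558^3·0.5173^3 = -0.548770
  k=1: (−1)^4·75.8947/(24)·0.8558^1·0.5173^5 = +0.100256
d^3_{2,-1}(1.0874) = -0.548770 +0.100256 = -0.448514
|D^3_{2,-1}|² = |d^3_{2,-1}(β)|² = (-0.448514)² = 0.201165 (the z-rotation phases have unit modulus)

P=0.2012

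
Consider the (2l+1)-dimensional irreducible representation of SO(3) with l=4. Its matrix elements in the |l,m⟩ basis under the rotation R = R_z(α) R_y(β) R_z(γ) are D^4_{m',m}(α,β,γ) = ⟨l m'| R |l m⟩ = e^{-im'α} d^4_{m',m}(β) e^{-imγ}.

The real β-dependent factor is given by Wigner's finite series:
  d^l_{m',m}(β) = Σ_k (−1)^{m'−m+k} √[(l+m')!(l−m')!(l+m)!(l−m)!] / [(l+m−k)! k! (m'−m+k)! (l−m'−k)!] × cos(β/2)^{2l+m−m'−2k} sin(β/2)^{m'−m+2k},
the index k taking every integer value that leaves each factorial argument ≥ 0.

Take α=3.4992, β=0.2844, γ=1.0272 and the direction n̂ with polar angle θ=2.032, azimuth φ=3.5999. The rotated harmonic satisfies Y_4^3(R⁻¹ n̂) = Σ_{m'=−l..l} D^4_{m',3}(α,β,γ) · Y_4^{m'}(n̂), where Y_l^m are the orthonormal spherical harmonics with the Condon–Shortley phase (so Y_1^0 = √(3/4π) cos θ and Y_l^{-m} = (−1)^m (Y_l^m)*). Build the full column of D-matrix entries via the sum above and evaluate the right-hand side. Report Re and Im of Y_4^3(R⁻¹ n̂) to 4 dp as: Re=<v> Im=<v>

Need the full column D^4_{m',3} for m'=−4..4 at α=3.4992, β=0.2844, γ=1.0272.
cos(β/2)=0.989907, sin(β/2)=0.141721
d^4_{-4,3}: single k=7 term ⇒ +0.000003;  D = -0.000000-0.000003i
d^4_{-3,3}: k∈[6..7] ⇒ +0.000056 -0.000000 = +0.000055;  D = +0.000024+0.000050i
d^4_{-2,3}: k∈[5..6] ⇒ +0.000623 -0.000004 = +0.000618;  D = -0.000442-0.000433i
d^4_{-1,3}: k∈[4..5] ⇒ +0.005124 -0.000063 = +0.005061;  D = +0.004626+0.002053i
d^4_{0,3}: k∈[3..4] ⇒ +0.032014 -0.000656 = +0.031358;  D = -0.031301-0.001880i
d^4_{1,3}: k∈[2..3] ⇒ +0.150005 -0.005124 = +0.144881;  D = +0.138511-0.042485i
d^4_{2,3}: k∈[1..2] ⇒ +0.493922 -0.030371 = +0.463551;  D = -0.367555+0.282458i
d^4_{3,3}: k∈[0..1] ⇒ +0.922049 -0.132292 = +0.789757;  D = +0.418147-0.669977i
d^4_{4,3}: single k=0 term ⇒ -0.373370;  D = +0.074309-0.365901i
Y_4^{m'}(θ=2.032,φ=3.5999) and Σ D·Y over m':
  (-0.0000-0.0000i)·(-0.0738-0.2749i)  (+0.0000+0.0001i)·(+0.0779-0.3924i)  (-0.0004-0.0004i)·(+0.0631-0.0822i)  (+0.0046+0.0021i)·(-0.2728+0.1346i)  (-0.0313-0.0019i)·(-0.1659+0.0000i)  (+0.1385-0.0425i)·(+0.2728+0.1346i)  (-0.3676+0.2825i)·(+0.0631+0.0822i)  (+0.4181-0.6700i)·(-0.0779-0.3924i)  (+0.0743-0.3659i)·(-0.0738+0.2749i)
Y_4^3(R⁻¹ n̂) = -0.199649-0.069456i

Re=-0.1996 Im=-0.0695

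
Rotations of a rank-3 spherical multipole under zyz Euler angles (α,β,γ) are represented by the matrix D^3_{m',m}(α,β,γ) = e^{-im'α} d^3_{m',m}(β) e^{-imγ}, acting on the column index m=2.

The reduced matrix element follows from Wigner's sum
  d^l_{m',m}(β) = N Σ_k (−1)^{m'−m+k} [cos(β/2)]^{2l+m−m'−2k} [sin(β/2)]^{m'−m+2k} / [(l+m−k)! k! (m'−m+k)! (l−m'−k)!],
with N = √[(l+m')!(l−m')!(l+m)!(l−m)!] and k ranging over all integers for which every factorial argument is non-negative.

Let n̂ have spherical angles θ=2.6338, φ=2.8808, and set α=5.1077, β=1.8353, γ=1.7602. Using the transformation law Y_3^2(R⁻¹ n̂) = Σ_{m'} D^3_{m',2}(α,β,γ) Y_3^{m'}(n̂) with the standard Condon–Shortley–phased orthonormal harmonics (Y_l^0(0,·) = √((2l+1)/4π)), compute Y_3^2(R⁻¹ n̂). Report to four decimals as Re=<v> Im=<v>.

Re=0.0229 Im=-0.0543

Need the full column D^3_{m',2} for m'=−3..3 at α=5.1077, β=1.8353, γ=1.7602.
cos(β/2)=0.607688, sin(β/2)=0.794176
d^3_{-3,2}: single k=5 term ⇒ +0.470262;  D = +0.339671-0.325222i
d^3_{-2,2}: k∈[4..5] ⇒ +0.734511 -0.250899 = +0.483611;  D = +0.443179+0.193576i
d^3_{-1,2}: k∈[3..4] ⇒ +0.710922 -0.607105 = +0.103817;  D = -0.001713+0.103803i
d^3_{0,2}: k∈[2..3] ⇒ +0.471104 -0.804616 = -0.333512;  D = +0.309868-0.123337i
d^3_{1,2}: k∈[1..2] ⇒ +0.208123 -0.710922 = -0.502799;  D = +0.351500+0.359520i
d^3_{2,2}: k∈[0..1] ⇒ +0.050360 -0.430057 = -0.379697;  D = -0.148339+0.349522i
d^3_{3,2}: single k=0 term ⇒ -0.161212;  D = -0.161209-0.000976i
Y_3^{m'}(θ=2.6338,φ=2.8808) and Σ D·Y over m':
  (+0.3397-0.3252i)·(-0.0340-0.0338i)  (+0.4432+0.1936i)·(-0.1831-0.1052i)  (-0.0017+0.1038i)·(-0.4278-0.1142i)  (+0.3099-0.1233i)·(-0.2667+0.0000i)  (+0.3515+0.3595i)·(+0.4278-0.1142i)  (-0.1483+0.3495i)·(-0.1831+0.1052i)  (-0.1612-0.0010i)·(+0.0340-0.0338i)
Y_3^2(R⁻¹ n̂) = +0.022929-0.054302i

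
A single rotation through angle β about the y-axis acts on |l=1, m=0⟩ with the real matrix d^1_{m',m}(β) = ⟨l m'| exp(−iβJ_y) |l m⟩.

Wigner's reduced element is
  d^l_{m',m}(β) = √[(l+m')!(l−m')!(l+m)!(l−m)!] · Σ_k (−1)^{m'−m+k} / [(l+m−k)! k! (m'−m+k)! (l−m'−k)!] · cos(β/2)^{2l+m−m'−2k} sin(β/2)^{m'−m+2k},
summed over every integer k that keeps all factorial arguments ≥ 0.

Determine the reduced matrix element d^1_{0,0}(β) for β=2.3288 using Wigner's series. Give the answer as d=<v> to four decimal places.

d^1_{0,0}(β=2.3288) via Wigner's sum:
Half-angle: c=0.395302, s=0.918551. N=√(1·1·1·1)=1.000000
k∈{0,1} keeps every argument non-negative
  k=0: (−1)^0·1.0000/(1)·0.3953^2·0.9186^0 = +0.156263
  k=1: (−1)^1·1.0000/(1)·0.3953^0·0.9186^2 = -0.843737
d^1_{0,0}(2.3288) = +0.156263 -0.843737 = -0.687473

d=-0.6875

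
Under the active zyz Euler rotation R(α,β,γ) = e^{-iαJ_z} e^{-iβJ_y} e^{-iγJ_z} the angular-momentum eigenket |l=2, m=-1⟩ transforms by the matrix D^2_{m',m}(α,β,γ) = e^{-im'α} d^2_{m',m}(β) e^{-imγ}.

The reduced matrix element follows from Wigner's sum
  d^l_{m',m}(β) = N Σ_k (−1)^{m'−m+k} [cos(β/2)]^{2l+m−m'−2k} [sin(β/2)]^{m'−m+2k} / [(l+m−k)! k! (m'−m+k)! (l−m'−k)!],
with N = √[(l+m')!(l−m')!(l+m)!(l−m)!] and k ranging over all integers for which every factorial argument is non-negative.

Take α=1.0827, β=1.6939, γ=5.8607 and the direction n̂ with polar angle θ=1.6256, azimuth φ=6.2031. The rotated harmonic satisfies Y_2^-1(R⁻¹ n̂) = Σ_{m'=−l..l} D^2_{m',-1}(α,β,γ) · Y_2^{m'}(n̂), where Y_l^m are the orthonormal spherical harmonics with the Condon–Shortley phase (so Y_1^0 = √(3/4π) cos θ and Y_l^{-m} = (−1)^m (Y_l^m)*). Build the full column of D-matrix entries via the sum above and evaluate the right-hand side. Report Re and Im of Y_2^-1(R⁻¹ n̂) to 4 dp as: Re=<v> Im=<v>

Need the full column D^2_{m',-1} for m'=−2..2 at α=1.0827, β=1.6939, γ=5.8607.
cos(β/2)=0.662271, sin(β/2)=0.749264
d^2_{-2,-1}: single k=1 term ⇒ +0.435284;  D = -0.074551+0.428853i
d^2_{-1,-1}: k∈[0..1] ⇒ +0.192373 -0.738691 = -0.546318;  D = -0.431515-0.335050i
d^2_{0,-1}: k∈[0..1] ⇒ -0.533112 +0.682364 = +0.149252;  D = +0.136129-0.061198i
d^2_{1,-1}: k∈[0..1] ⇒ +0.738691 -0.315166 = +0.423525;  D = +0.027768-0.422614i
d^2_{2,-1}: single k=0 term ⇒ -0.557148;  D = +0.473899+0.292973i
Y_2^{m'}(θ=1.6256,φ=6.2031) and Σ D·Y over m':
  (-0.0746+0.4289i)·(+0.3802+0.0614i)  (-0.4315-0.3350i)·(-0.0421-0.0034i)  (+0.1361-0.0612i)·(-0.3126+0.0000i)  (+0.0278-0.4226i)·(+0.0421-0.0034i)  (+0.4739+0.2930i)·(+0.3802-0.0614i)
Y_2^-1(R⁻¹ n̂) = +0.117717+0.257546i

Re=0.1177 Im=0.2575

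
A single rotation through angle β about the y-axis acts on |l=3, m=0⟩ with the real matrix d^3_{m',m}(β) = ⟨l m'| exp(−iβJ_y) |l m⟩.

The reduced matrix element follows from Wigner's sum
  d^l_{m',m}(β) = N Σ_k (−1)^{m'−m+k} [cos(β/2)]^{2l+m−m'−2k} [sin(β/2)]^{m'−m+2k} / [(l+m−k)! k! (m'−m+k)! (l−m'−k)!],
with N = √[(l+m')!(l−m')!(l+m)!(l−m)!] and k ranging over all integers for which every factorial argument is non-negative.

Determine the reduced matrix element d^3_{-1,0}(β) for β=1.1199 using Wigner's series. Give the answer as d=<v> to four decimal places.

d=-0.0197

d^3_{-1,0}(β=1.1199) via Wigner's sum:
Half-angle: c=0.847282, s=0.531144. N=√(2·24·6·6)=41.569219
The bounds max(0,m−m')=1 and min(l+m,l−m')=3 give 3 terms
  k=1: (−1)^0·41.5692/(12)·0.8473^5·0.5311^1 = +0.803418
  k=2: (−1)^1·41.5692/(4)·0.8473^3·0.5311^3 = -0.947178
  k=3: (−1)^2·41.5692/(12)·0.8473^1·0.5311^5 = +0.124074
d^3_{-1,0}(1.1199) = +0.803418 -0.947178 +0.124074 = -0.019686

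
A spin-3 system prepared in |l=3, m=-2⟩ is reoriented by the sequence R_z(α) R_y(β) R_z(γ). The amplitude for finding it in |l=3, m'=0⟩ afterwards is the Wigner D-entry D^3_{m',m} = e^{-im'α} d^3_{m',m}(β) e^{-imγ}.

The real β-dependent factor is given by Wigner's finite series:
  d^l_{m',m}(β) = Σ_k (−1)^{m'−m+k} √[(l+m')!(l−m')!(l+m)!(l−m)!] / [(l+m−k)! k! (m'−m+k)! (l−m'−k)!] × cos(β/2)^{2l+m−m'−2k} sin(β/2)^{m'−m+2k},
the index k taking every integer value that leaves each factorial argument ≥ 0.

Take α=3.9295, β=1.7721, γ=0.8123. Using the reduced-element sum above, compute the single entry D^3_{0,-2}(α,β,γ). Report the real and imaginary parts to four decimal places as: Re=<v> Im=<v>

Re=0.0141 Im=-0.2625

D^3_{0,-2}(3.9295,1.7721,0.8123) = e^{-i·0·3.9295}·d^3_{0,-2}(1.7721)·e^{-i·-2·0.8123}. Compute d first:
Half-angle: c=0.632477, s=0.774580. N=√(6·6·1·120)=65.726707
The bounds max(0,m−m')=0 and min(l+m,l−m')=1 give 2 terms
  k=0: (−1)^2·65.7267/(12)·0.6325^4·0.7746^2 = +0.525860
  k=1: (−1)^3·65.7267/(12)·0.6325^2·0.7746^4 = -0.788703
d^3_{0,-2}(1.7721) = +0.525860 -0.788703 = -0.262843
D = (+1.000000+0.000000i)·(-0.262843)·(-0.053778+0.998553i) = +0.014135-0.262462i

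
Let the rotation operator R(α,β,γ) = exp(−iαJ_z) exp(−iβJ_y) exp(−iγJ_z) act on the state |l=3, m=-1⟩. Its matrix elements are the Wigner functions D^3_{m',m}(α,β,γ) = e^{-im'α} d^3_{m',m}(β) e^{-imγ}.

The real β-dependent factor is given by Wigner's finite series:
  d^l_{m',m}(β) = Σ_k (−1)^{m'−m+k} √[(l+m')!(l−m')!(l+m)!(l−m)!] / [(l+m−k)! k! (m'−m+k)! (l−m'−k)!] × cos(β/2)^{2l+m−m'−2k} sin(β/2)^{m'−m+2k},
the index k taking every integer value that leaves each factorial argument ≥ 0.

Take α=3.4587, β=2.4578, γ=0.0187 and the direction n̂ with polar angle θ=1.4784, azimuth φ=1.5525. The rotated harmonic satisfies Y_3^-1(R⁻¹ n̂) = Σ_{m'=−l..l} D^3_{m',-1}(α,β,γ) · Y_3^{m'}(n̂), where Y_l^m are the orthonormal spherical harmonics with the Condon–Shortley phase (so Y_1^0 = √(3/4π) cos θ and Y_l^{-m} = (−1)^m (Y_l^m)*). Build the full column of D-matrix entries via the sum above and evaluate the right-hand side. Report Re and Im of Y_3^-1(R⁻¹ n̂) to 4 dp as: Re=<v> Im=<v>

Need the full column D^3_{m',-1} for m'=−3..3 at α=3.4587, β=2.4578, γ=0.0187.
cos(β/2)=0.335274, sin(β/2)=0.942121
d^3_{-3,-1}: single k=2 term ⇒ +0.043437;  D = -0.024554-0.035831i
d^3_{-2,-1}: k∈[1..2] ⇒ +0.012621 -0.199320 = -0.186698;  D = -0.148297-0.113420i
d^3_{-1,-1}: k∈[0..2] ⇒ +0.001420 -0.089723 +0.531346 = +0.443044;  D = -0.418297-0.145997i
d^3_{0,-1}: k∈[0..2] ⇒ -0.013826 +0.327516 -0.862032 = -0.548342;  D = -0.548246-0.010253i
d^3_{1,-1}: k∈[0..2] ⇒ +0.067292 -0.708462 +0.699260 = +0.058091;  D = -0.055524+0.017079i
d^3_{2,-1}: k∈[0..1] ⇒ -0.199320 +0.786924 = +0.587604;  D = +0.479765-0.339270i
d^3_{3,-1}: single k=0 term ⇒ +0.342983;  D = -0.204325+0.275478i
Y_3^{m'}(θ=1.4784,φ=1.5525) and Σ D·Y over m':
  (-0.0246-0.0358i)·(-0.0226+0.4113i)  (-0.1483-0.1134i)·(-0.0934-0.0034i)  (-0.4183-0.1460i)·(-0.0056+0.3081i)  (-0.5482-0.0103i)·(-0.1018+0.0000i)  (-0.0555+0.0171i)·(+0.0056+0.3081i)  (+0.4798-0.3393i)·(-0.0934+0.0034i)  (-0.2043+0.2755i)·(+0.0226+0.4113i)
Y_3^-1(R⁻¹ n̂) = -0.035237-0.186657i

Re=-0.0352 Im=-0.1867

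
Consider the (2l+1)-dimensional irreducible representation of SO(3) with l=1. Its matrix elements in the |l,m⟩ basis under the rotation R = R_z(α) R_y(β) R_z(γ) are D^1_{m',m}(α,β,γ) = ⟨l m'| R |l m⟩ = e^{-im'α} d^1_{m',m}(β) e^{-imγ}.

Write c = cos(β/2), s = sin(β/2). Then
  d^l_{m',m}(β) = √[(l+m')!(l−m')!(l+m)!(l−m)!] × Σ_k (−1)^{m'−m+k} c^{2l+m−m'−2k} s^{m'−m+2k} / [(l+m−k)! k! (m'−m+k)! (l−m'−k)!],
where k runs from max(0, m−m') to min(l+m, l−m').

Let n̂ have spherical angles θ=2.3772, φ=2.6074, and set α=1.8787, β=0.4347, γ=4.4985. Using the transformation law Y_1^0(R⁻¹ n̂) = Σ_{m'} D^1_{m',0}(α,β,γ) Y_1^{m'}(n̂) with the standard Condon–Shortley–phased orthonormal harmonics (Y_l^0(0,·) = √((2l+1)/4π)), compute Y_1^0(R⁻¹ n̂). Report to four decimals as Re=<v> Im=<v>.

Re=-0.2136 Im=0.0000

Need the full column D^1_{m',0} for m'=−1..1 at α=1.8787, β=0.4347, γ=4.4985.
cos(β/2)=0.976472, sin(β/2)=0.215643
d^1_{-1,0}: single k=1 term ⇒ +0.297790;  D = -0.090249+0.283785i
d^1_{0,0}: k∈[0..1] ⇒ +0.953498 -0.046502 = +0.906996;  D = +0.906996+0.000000i
d^1_{1,0}: single k=0 term ⇒ -0.297790;  D = +0.090249+0.283785i
Y_1^{m'}(θ=2.3772,φ=2.6074) and Σ D·Y over m':
  (-0.0902+0.2838i)·(-0.2058-0.1217i)  (+0.9070+0.0000i)·(-0.3527+0.0000i)  (+0.0902+0.2838i)·(+0.2058-0.1217i)
Y_1^0(R⁻¹ n̂) = -0.213629+0.000000i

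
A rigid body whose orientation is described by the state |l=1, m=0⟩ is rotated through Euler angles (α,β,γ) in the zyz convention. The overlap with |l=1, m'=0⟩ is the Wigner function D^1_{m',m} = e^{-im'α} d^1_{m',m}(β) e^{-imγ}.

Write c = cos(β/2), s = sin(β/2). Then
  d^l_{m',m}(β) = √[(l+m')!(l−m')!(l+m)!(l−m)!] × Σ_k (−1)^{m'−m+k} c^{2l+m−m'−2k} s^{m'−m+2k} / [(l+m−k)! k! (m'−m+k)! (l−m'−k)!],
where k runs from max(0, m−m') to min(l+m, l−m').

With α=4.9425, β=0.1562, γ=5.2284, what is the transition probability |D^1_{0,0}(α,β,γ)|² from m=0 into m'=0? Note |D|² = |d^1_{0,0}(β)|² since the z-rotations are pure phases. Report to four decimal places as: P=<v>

P=0.9758

Split into d^1_{0,0}(β=0.1562) × two z-phases.
Half-angle: c=0.996952, s=0.078021. N=√(1·1·1·1)=1.000000
k∈{0,1} keeps every argument non-negative
  k=0: (−1)^0·1.0000/(1)·0.9970^2·0.0780^0 = +0.993913
  k=1: (−1)^1·1.0000/(1)·0.9970^0·0.0780^2 = -0.006087
d^1_{0,0}(0.1562) = +0.993913 -0.006087 = +0.987826
|D^1_{0,0}|² = |d^1_{0,0}(β)|² = (+0.987826)² = 0.975799 (the z-rotation phases have unit modulus)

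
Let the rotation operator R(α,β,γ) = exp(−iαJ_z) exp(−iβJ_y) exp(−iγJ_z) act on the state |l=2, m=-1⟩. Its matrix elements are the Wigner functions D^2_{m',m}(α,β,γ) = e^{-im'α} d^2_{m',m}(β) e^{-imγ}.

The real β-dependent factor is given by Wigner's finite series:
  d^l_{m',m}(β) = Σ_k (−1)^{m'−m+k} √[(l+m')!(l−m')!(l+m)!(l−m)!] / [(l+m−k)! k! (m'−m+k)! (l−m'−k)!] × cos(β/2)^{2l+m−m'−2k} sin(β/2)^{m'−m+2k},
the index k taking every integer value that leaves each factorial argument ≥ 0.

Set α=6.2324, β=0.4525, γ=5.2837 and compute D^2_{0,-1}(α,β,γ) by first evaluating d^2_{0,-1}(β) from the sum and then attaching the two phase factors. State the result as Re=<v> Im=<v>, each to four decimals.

Re=-0.2604 Im=0.4051

First d^2_{0,-1}(β=0.4525), then the phase factors e^{-i(0)α} and e^{-i(-1)γ}:
c=cos(0.4525/2)=0.974514, s=sin(0.4525/2)=0.224325; N=√[2·2·1·6]=4.898979
k∈{0,1} keeps every argument non-negative
  k=0: (−1)^1·4.8990/(2)·0.9745^3·0.2243^1 = -0.508531
  k=1: (−1)^2·4.8990/(2)·0.9745^1·0.2243^3 = +0.026946
d^2_{0,-1}(0.4525) = -0.508531 +0.026946 = -0.481585
Phases: e^{-i·(0)·6.2324}=+1.000000+0.000000i, e^{-i·(-1)·5.2837}=+0.540735-0.841193i ⇒ D=-0.260410+0.405106i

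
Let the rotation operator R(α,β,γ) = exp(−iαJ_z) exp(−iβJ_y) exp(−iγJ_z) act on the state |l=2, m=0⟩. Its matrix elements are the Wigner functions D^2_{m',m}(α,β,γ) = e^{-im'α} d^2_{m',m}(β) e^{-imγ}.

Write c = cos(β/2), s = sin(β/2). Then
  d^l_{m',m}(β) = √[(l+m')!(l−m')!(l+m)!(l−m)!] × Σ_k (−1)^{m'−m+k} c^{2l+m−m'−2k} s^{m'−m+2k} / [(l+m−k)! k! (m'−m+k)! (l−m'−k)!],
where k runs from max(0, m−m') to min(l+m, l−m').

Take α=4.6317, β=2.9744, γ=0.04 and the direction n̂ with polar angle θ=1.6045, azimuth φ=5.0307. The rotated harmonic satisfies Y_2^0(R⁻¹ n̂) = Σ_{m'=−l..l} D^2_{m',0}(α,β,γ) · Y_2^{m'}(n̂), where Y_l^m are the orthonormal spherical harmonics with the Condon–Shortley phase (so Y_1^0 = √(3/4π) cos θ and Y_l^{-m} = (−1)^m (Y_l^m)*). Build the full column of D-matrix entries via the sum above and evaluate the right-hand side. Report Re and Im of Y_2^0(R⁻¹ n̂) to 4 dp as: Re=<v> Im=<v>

Need the full column D^2_{m',0} for m'=−2..2 at α=4.6317, β=2.9744, γ=0.04.
cos(β/2)=0.083499, sin(β/2)=0.996508
d^2_{-2,0}: single k=2 term ⇒ +0.016959;  D = -0.016739+0.002725i
d^2_{-1,0}: k∈[1..2] ⇒ +0.001421 -0.202395 = -0.200974;  D = +0.016199+0.200320i
d^2_{0,0}: k∈[0..2] ⇒ +0.000049 -0.027694 +0.986104 = +0.958459;  D = +0.958459+0.000000i
d^2_{1,0}: k∈[0..1] ⇒ -0.001421 +0.202395 = +0.200974;  D = -0.016199+0.200320i
d^2_{2,0}: single k=0 term ⇒ +0.016959;  D = -0.016739-0.002725i
Y_2^{m'}(θ=1.6045,φ=5.0307) and Σ D·Y over m':
  (-0.0167+0.0027i)·(-0.3103+0.2294i)  (+0.0162+0.2003i)·(-0.0081-0.0247i)  (+0.9585+0.0000i)·(-0.3143+0.0000i)  (-0.0162+0.2003i)·(+0.0081-0.0247i)  (-0.0167-0.0027i)·(-0.3103-0.2294i)
Y_2^0(R⁻¹ n̂) = -0.282487+0.000000i

Re=-0.2825 Im=0.0000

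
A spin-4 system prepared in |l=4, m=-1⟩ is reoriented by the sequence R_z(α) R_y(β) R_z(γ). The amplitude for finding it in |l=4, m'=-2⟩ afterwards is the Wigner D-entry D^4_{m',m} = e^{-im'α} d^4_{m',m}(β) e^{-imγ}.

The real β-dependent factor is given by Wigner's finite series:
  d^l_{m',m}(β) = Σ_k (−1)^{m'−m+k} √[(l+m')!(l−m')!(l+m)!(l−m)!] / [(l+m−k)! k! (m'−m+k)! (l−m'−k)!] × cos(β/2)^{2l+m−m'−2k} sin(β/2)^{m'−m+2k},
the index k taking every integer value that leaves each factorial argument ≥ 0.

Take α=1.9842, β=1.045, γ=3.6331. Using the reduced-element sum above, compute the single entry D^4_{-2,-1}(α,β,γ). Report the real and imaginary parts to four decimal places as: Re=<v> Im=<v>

D^4_{-2,-1}(1.9842,1.045,3.6331) = e^{-i·-2·1.9842}·d^4_{-2,-1}(1.045)·e^{-i·-1·3.6331}. Compute d first:
c=cos(1.045/2)=0.866574, s=sin(1.045/2)=0.499048; N=√[2·720·6·120]=1018.233765
k: max(0,(-1)−(-2))=1 … min(4+(-1),4−(-2))=3
  k=1: (−1)^0·1018.2338/(240)·0.8666^7·0.4990^1 = +0.776997
  k=2: (−1)^1·1018.2338/(48)·0.8666^5·0.4990^3 = -1.288435
  k=3: (−1)^2·1018.2338/(72)·0.8666^3·0.4990^5 = +0.284869
d^4_{-2,-1}(1.045) = +0.776997 -1.288435 +0.284869 = -0.226570
D = (-0.677228-0.735773i)·(-0.226570)·(-0.881622-0.471955i) = -0.056599-0.219386i

Re=-0.0566 Im=-0.2194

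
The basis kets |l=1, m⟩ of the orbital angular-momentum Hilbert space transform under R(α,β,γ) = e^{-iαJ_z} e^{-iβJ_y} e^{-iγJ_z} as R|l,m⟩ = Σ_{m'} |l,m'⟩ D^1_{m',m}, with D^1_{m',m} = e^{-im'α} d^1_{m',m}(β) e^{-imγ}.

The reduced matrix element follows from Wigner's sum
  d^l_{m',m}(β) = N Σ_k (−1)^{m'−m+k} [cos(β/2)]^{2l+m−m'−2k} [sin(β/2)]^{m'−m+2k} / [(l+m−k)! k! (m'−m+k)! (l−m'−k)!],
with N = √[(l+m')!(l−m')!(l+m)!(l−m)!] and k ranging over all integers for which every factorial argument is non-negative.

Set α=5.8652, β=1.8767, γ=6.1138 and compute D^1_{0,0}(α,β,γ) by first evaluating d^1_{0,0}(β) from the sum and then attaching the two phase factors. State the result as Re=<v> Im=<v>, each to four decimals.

D^1_{0,0}(5.8652,1.8767,6.1138) = e^{-i·0·5.8652}·d^1_{0,0}(1.8767)·e^{-i·0·6.1138}. Compute d first:
With c≡cos(β/2)=0.591120 and s≡sin(β/2)=0.806584, N=[1·1·1·1]^{1/2}=1.000000
k: max(0,(0)−(0))=0 … min(1+(0),1−(0))=1
  k=0: (−1)^0·1.0000/(1)·0.5911^2·0.8066^0 = +0.349422
  k=1: (−1)^1·1.0000/(1)·0.5911^0·0.8066^2 = -0.650578
d^1_{0,0}(1.8767) = +0.349422 -0.650578 = -0.301155
D = (+1.000000+0.000000i)·(-0.301155)·(+1.000000+0.000000i) = -0.301155+0.000000i

Re=-0.3012 Im=0.0000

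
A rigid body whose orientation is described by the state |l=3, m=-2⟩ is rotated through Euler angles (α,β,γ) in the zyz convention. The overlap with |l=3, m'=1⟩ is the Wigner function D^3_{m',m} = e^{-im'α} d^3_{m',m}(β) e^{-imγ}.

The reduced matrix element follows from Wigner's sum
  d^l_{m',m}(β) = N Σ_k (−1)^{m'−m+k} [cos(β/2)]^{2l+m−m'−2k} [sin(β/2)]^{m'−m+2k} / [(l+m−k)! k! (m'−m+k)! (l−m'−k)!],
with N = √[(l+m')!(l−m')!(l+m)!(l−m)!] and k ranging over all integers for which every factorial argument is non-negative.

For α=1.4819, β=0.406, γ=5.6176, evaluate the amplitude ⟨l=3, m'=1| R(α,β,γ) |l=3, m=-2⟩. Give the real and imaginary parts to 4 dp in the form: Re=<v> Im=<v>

Re=0.0451 Im=0.0154

D^3_{1,-2}(1.4819,0.406,5.6176) = e^{-i·1·1.4819}·d^3_{1,-2}(0.406)·e^{-i·-2·5.6176}. Compute d first:
c=cos(0.406/2)=0.979466, s=sin(0.406/2)=0.201609; N=√[24·2·1·120]=75.894664
The bounds max(0,m−m')=0 and min(l+m,l−m')=1 give 2 terms
  k=0: (−1)^3·75.8947/(12)·0.9795^3·0.2016^3 = -0.048700
  k=1: (−1)^4·75.8947/(24)·0.9795^1·0.2016^5 = +0.001032
d^3_{1,-2}(0.406) = -0.048700 +0.001032 = -0.047668
D = (+0.088779-0.996051i)·(-0.047668)·(+0.237339-0.971427i) = +0.045119+0.015380i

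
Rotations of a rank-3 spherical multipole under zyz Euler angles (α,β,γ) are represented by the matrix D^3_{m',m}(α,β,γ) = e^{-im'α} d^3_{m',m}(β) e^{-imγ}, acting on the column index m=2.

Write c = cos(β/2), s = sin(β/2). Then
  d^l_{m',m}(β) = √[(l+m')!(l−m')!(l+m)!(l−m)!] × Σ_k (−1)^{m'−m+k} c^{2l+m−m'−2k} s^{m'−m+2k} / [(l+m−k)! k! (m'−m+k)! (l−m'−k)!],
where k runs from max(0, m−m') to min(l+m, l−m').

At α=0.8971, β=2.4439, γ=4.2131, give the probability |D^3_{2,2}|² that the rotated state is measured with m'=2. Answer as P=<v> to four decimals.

D^3_{2,2}(0.8971,2.4439,4.2131) = e^{-i·2·0.8971}·d^3_{2,2}(2.4439)·e^{-i·2·4.2131}. Compute d first:
With c≡cos(β/2)=0.341814 and s≡sin(β/2)=0.939768, N=[120·1·120·1]^{1/2}=120.000000
The bounds max(0,m−m')=0 and min(l+m,l−m')=1 give 2 terms
  k=0: (−1)^0·120.0000/(120)·0.3418^6·0.9398^0 = +0.001595
  k=1: (−1)^1·120.0000/(24)·0.3418^4·0.9398^2 = -0.060279
d^3_{2,2}(2.4439) = +0.001595 -0.060279 = -0.058685
|D^3_{2,2}|² = |d^3_{2,2}(β)|² = (-0.058685)² = 0.003444 (the z-rotation phases have unit modulus)

P=0.0034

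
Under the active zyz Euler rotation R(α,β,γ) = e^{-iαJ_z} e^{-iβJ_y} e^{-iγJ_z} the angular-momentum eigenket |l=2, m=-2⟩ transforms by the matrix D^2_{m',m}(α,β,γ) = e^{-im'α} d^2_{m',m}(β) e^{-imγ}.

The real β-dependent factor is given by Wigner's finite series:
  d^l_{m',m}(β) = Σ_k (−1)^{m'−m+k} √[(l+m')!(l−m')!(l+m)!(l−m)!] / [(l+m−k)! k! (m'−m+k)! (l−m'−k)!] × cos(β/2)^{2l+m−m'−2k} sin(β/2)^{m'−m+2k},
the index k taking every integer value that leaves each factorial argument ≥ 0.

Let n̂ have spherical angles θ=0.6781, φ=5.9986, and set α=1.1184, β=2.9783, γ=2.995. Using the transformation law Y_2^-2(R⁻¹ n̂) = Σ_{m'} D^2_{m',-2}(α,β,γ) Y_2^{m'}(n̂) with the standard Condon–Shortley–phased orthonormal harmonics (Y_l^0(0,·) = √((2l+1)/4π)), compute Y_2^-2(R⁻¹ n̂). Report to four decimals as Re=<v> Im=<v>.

Need the full column D^2_{m',-2} for m'=−2..2 at α=1.1184, β=2.9783, γ=2.995.
cos(β/2)=0.081556, sin(β/2)=0.996669
d^2_{-2,-2}: single k=0 term ⇒ +0.000044;  D = -0.000016+0.000041i
d^2_{-1,-2}: single k=0 term ⇒ -0.001081;  D = -0.000734-0.000794i
d^2_{0,-2}: single k=0 term ⇒ +0.016184;  D = +0.015493-0.004677i
d^2_{1,-2}: single k=0 term ⇒ -0.161487;  D = -0.025602+0.159444i
d^2_{2,-2}: single k=0 term ⇒ +0.986742;  D = -0.807871-0.566571i
Y_2^{m'}(θ=0.6781,φ=5.9986) and Σ D·Y over m':
  (-0.0000+0.0000i)·(+0.1280+0.0819i)  (-0.0007-0.0008i)·(+0.3622+0.1060i)  (+0.0155-0.0047i)·(+0.2584+0.0000i)  (-0.0256+0.1594i)·(-0.3622+0.1060i)  (-0.8079-0.5666i)·(+0.1280-0.0819i)
Y_2^-2(R⁻¹ n̂) = -0.153662-0.068403i

Re=-0.1537 Im=-0.0684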